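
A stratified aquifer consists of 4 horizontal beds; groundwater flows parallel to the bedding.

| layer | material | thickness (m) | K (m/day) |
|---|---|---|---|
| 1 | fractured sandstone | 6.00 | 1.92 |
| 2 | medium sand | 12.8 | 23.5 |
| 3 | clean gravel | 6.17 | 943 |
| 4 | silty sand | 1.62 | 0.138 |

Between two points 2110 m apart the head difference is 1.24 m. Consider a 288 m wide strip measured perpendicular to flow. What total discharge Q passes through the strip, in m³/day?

1040

Flow is parallel to layering, so each bed carries its own Darcy discharge and the transmissivities add.
Σ(K_i·b_i) = 1.92×6.00 + 23.5×12.8 + 943×6.17 + 0.138×1.62 = 6131 m²/day.
Hydraulic gradient i = Δh / L = 1.24 / 2110 = 0.0005877.
Q = Σ(K_i·b_i) · W · i = 6131 × 288 × 0.0005877 = 1038 m³/day.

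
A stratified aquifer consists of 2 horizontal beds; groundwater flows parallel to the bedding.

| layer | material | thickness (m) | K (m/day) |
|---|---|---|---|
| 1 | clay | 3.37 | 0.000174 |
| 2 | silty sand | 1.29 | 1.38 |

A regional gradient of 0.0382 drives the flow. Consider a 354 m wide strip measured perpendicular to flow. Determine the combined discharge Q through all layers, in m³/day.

24.1

Flow is parallel to layering, so each bed carries its own Darcy discharge and the transmissivities add.
Σ(K_i·b_i) = 0.000174×3.37 + 1.38×1.29 = 1.781 m²/day.
Hydraulic gradient i = 0.0382.
Q = Σ(K_i·b_i) · W · i = 1.781 × 354 × 0.03820 = 24.08 m³/day.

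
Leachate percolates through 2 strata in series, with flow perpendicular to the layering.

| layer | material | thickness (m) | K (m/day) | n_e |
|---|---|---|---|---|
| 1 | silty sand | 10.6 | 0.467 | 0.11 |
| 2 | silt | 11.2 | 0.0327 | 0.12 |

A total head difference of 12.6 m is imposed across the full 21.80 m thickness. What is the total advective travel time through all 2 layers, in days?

72.8

With flow normal to the layers, continuity requires the same specific discharge q through every layer.
Σ(b_i/K_i) = 10.6/0.467 + 11.2/0.0327 = 365.2 d.
q = Δh / Σ(b_i/K_i) = 12.6 / 365.2 = 0.03450 m/day.
In each layer the seepage velocity is v_i = q/n_i, so the layer transit time is t_i = b_i·n_i / q:
  layer 1 (silty sand): t_1 = 10.6 × 0.11 / 0.03450 = 33.80 d
  layer 2 (silt): t_2 = 11.2 × 0.12 / 0.03450 = 38.96 d
Total t = Σ t_i = 72.75 days.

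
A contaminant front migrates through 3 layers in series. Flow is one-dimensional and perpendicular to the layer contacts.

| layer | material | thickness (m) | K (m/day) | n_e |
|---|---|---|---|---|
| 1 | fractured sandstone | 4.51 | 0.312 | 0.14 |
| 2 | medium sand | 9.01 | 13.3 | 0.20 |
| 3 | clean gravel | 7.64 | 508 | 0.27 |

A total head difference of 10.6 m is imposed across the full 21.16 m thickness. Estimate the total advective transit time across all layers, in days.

With flow normal to the layers, continuity requires the same specific discharge q through every layer.
Σ(b_i/K_i) = 4.51/0.312 + 9.01/13.3 + 7.64/508 = 15.15 d.
q = Δh / Σ(b_i/K_i) = 10.6 / 15.15 = 0.6998 m/day.
In each layer the seepage velocity is v_i = q/n_i, so the layer transit time is t_i = b_i·n_i / q:
  layer 1 (fractured sandstone): t_1 = 4.51 × 0.14 / 0.6998 = 0.9023 d
  layer 2 (medium sand): t_2 = 9.01 × 0.20 / 0.6998 = 2.575 d
  layer 3 (clean gravel): t_3 = 7.64 × 0.27 / 0.6998 = 2.948 d
Total t = Σ t_i = 6.425 days.

6.43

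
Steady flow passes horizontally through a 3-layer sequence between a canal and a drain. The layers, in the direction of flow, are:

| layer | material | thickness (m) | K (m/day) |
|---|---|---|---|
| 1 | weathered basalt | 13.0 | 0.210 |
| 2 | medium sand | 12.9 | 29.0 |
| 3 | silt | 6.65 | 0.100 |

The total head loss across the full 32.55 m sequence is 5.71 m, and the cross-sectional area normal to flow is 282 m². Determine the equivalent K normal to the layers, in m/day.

0.253

Flow is perpendicular to layering, so the layers act in series and the equivalent K is the thickness-weighted harmonic mean.
Total thickness L = 13.0 + 12.9 + 6.65 = 32.55 m.
Σ(b_i/K_i) = 13.0/0.210 + 12.9/29.0 + 6.65/0.100 = 128.8 d.
K_eq = L / Σ(b_i/K_i) = 32.55 / 128.8 = 0.2526 m/day.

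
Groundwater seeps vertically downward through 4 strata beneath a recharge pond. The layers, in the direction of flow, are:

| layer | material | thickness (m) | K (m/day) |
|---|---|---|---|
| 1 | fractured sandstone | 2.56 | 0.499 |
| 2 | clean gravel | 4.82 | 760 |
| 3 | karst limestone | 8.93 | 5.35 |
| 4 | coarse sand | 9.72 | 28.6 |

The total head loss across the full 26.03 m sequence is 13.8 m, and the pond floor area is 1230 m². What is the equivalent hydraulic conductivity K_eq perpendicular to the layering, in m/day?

Flow is perpendicular to layering, so the layers act in series and the equivalent K is the thickness-weighted harmonic mean.
Total thickness L = 2.56 + 4.82 + 8.93 + 9.72 = 26.03 m.
Σ(b_i/K_i) = 2.56/0.499 + 4.82/760 + 8.93/5.35 + 9.72/28.6 = 7.146 d.
K_eq = L / Σ(b_i/K_i) = 26.03 / 7.146 = 3.643 m/day.

3.64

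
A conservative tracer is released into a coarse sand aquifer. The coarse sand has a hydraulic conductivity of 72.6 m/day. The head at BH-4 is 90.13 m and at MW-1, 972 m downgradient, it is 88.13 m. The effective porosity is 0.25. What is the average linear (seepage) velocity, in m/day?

0.598

Hydraulic gradient i = (90.13 − 88.13) / 972 = 2 / 972 = 0.002058.
Darcy flux q = K · i = 72.60 × 0.002058 = 0.1494 m/day.
Seepage velocity v = q / n_e = 0.1494 / 0.25 = 0.5975 m/day.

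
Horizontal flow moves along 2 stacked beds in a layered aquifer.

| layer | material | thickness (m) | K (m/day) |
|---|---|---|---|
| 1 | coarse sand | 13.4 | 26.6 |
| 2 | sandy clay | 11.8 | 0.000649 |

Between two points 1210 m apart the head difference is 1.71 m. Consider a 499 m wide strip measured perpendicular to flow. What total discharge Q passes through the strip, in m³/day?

251

Flow is parallel to layering, so each bed carries its own Darcy discharge and the transmissivities add.
Σ(K_i·b_i) = 26.6×13.4 + 0.000649×11.8 = 356.4 m²/day.
Hydraulic gradient i = Δh / L = 1.71 / 1210 = 0.001413.
Q = Σ(K_i·b_i) · W · i = 356.4 × 499 × 0.001413 = 251.4 m³/day.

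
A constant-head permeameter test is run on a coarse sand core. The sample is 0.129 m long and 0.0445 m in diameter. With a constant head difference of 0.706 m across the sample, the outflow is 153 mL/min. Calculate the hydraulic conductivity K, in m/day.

Cross-sectional area A = π·(d/2)² = π × (0.0445/2)² = 0.001555 m².
Convert discharge: 153 mL/min = 2.550e-06 m³/s.
Darcy's law rearranged: K = Q·L / (A·Δh) = 2.550e-06 × 0.129 / (0.001555 × 0.706) = 0.0002996 m/s = 25.88 m/day.

25.9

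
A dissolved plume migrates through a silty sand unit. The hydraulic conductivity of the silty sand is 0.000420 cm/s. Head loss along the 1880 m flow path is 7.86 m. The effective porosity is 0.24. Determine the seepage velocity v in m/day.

0.00632

Convert K: 0.000420 cm/s × 864 = 0.3629 m/day.
Hydraulic gradient i = Δh / L = 7.86 / 1880 = 0.004181.
Darcy flux q = K · i = 0.3629 × 0.004181 = 0.001517 m/day.
Seepage velocity v = q / n_e = 0.001517 / 0.24 = 0.006321 m/day.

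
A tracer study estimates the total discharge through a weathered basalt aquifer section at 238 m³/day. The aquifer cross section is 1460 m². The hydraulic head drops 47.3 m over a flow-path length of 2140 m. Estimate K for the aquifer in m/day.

7.38

Hydraulic gradient i = Δh / L = 47.3 / 2140 = 0.02210.
From Q = K·A·i, K = Q / (A·i) = 238 / (1460 × 0.02210) = 7.375 m/day.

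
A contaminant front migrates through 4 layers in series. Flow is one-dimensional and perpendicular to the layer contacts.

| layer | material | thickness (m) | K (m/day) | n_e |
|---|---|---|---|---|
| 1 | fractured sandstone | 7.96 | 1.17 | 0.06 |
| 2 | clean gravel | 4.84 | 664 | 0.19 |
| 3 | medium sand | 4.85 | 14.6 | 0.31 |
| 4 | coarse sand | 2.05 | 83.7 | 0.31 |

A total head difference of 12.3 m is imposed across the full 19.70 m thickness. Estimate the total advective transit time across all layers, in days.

With flow normal to the layers, continuity requires the same specific discharge q through every layer.
Σ(b_i/K_i) = 7.96/1.17 + 4.84/664 + 4.85/14.6 + 2.05/83.7 = 7.167 d.
q = Δh / Σ(b_i/K_i) = 12.3 / 7.167 = 1.716 m/day.
In each layer the seepage velocity is v_i = q/n_i, so the layer transit time is t_i = b_i·n_i / q:
  layer 1 (fractured sandstone): t_1 = 7.96 × 0.06 / 1.716 = 0.2783 d
  layer 2 (clean gravel): t_2 = 4.84 × 0.19 / 1.716 = 0.5359 d
  layer 3 (medium sand): t_3 = 4.85 × 0.31 / 1.716 = 0.8761 d
  layer 4 (coarse sand): t_4 = 2.05 × 0.31 / 1.716 = 0.3703 d
Total t = Σ t_i = 2.061 days.

2.06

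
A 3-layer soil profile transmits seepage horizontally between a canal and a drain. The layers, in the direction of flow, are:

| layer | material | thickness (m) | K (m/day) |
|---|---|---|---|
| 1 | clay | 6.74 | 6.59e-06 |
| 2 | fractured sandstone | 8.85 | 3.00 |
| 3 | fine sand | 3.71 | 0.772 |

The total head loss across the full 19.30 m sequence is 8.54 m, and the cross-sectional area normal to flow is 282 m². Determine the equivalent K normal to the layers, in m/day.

1.89e-05

Flow is perpendicular to layering, so the layers act in series and the equivalent K is the thickness-weighted harmonic mean.
Total thickness L = 6.74 + 8.85 + 3.71 = 19.30 m.
Σ(b_i/K_i) = 6.74/6.59e-06 + 8.85/3.00 + 3.71/0.772 = 1.023e+06 d.
K_eq = L / Σ(b_i/K_i) = 19.30 / 1.023e+06 = 1.887e-05 m/day.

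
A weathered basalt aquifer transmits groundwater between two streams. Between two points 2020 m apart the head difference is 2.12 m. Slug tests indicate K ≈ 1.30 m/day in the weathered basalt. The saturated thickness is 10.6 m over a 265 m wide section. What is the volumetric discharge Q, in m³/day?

3.83

Cross-sectional area A = 265 × 10.6 = 2809 m².
Hydraulic gradient i = Δh / L = 2.12 / 2020 = 0.001050.
Darcy's law: Q = K · A · i = 1.300 × 2809 × 0.001050 = 3.832 m³/day.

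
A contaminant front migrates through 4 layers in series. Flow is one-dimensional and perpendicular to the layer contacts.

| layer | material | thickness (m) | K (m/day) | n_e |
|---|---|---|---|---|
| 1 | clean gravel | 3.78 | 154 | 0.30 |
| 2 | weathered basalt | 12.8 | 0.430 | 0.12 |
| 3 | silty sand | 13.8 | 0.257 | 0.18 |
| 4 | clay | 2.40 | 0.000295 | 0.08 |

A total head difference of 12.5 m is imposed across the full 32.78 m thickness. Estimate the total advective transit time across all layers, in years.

With flow normal to the layers, continuity requires the same specific discharge q through every layer.
Σ(b_i/K_i) = 3.78/154 + 12.8/0.430 + 13.8/0.257 + 2.40/0.000295 = 8219 d.
q = Δh / Σ(b_i/K_i) = 12.5 / 8219 = 0.001521 m/day.
In each layer the seepage velocity is v_i = q/n_i, so the layer transit time is t_i = b_i·n_i / q:
  layer 1 (clean gravel): t_1 = 3.78 × 0.30 / 0.001521 = 745.6 d
  layer 2 (weathered basalt): t_2 = 12.8 × 0.12 / 0.001521 = 1010 d
  layer 3 (silty sand): t_3 = 13.8 × 0.18 / 0.001521 = 1633 d
  layer 4 (clay): t_4 = 2.40 × 0.08 / 0.001521 = 126.2 d
Total t = Σ t_i = 3515 days = 9.624 years.

9.62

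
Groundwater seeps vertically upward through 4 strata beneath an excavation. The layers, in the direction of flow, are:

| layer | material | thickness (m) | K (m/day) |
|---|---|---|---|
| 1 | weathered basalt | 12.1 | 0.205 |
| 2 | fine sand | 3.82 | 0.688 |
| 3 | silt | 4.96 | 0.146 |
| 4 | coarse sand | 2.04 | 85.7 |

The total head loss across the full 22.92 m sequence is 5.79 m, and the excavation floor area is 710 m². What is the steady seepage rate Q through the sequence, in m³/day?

Flow is perpendicular to layering, so the layers act in series and the equivalent K is the thickness-weighted harmonic mean.
Total thickness L = 12.1 + 3.82 + 4.96 + 2.04 = 22.92 m.
Σ(b_i/K_i) = 12.1/0.205 + 3.82/0.688 + 4.96/0.146 + 2.04/85.7 = 98.57 d.
K_eq = L / Σ(b_i/K_i) = 22.92 / 98.57 = 0.2325 m/day.
Q = K_eq · A · (Δh/L) = 0.2325 × 710 × (5.79/22.92) = 41.70 m³/day.

41.7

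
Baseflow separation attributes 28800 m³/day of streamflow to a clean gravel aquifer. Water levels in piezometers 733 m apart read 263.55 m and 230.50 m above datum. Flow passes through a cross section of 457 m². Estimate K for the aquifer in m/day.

1400

Hydraulic gradient i = (263.55 − 230.50) / 733 = 33.05 / 733 = 0.04509.
From Q = K·A·i, K = Q / (A·i) = 28800 / (457.0 × 0.04509) = 1398 m/day.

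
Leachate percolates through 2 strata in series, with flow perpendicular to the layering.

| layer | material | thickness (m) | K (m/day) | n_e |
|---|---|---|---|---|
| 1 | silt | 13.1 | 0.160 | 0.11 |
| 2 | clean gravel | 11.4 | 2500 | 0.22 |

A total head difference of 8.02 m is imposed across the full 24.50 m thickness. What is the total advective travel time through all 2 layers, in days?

40.3

With flow normal to the layers, continuity requires the same specific discharge q through every layer.
Σ(b_i/K_i) = 13.1/0.160 + 11.4/2500 = 81.88 d.
q = Δh / Σ(b_i/K_i) = 8.02 / 81.88 = 0.09795 m/day.
In each layer the seepage velocity is v_i = q/n_i, so the layer transit time is t_i = b_i·n_i / q:
  layer 1 (silt): t_1 = 13.1 × 0.11 / 0.09795 = 14.71 d
  layer 2 (clean gravel): t_2 = 11.4 × 0.22 / 0.09795 = 25.61 d
Total t = Σ t_i = 40.32 days.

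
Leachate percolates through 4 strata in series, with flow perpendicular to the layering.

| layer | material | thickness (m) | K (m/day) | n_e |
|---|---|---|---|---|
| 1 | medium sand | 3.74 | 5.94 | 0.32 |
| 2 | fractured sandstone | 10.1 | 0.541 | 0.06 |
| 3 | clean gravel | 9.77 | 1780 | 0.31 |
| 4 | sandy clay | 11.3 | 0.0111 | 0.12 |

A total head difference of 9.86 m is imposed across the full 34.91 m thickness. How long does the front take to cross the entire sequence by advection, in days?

With flow normal to the layers, continuity requires the same specific discharge q through every layer.
Σ(b_i/K_i) = 3.74/5.94 + 10.1/0.541 + 9.77/1780 + 11.3/0.0111 = 1037 d.
q = Δh / Σ(b_i/K_i) = 9.86 / 1037 = 0.009505 m/day.
In each layer the seepage velocity is v_i = q/n_i, so the layer transit time is t_i = b_i·n_i / q:
  layer 1 (medium sand): t_1 = 3.74 × 0.32 / 0.009505 = 125.9 d
  layer 2 (fractured sandstone): t_2 = 10.1 × 0.06 / 0.009505 = 63.75 d
  layer 3 (clean gravel): t_3 = 9.77 × 0.31 / 0.009505 = 318.6 d
  layer 4 (sandy clay): t_4 = 11.3 × 0.12 / 0.009505 = 142.7 d
Total t = Σ t_i = 651.0 days.

651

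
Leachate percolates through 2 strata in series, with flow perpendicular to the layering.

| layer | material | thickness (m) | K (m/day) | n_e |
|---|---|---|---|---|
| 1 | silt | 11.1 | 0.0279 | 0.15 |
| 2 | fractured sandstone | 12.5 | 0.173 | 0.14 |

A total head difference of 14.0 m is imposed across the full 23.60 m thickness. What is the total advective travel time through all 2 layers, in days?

115

With flow normal to the layers, continuity requires the same specific discharge q through every layer.
Σ(b_i/K_i) = 11.1/0.0279 + 12.5/0.173 = 470.1 d.
q = Δh / Σ(b_i/K_i) = 14.0 / 470.1 = 0.02978 m/day.
In each layer the seepage velocity is v_i = q/n_i, so the layer transit time is t_i = b_i·n_i / q:
  layer 1 (silt): t_1 = 11.1 × 0.15 / 0.02978 = 55.91 d
  layer 2 (fractured sandstone): t_2 = 12.5 × 0.14 / 0.02978 = 58.76 d
Total t = Σ t_i = 114.7 days.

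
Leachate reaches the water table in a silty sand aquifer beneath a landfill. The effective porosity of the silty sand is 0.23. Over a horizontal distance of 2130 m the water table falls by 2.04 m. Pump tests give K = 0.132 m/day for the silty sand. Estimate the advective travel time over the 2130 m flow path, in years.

Hydraulic gradient i = Δh / L = 2.04 / 2130 = 0.0009577.
Darcy flux q = K · i = 0.1320 × 0.0009577 = 0.0001264 m/day.
Seepage velocity v = q / n_e = 0.0001264 / 0.23 = 0.0005497 m/day.
Travel time t = L / v = 2130 / 0.0005497 = 3.875e+06 days = 10609 years.

10600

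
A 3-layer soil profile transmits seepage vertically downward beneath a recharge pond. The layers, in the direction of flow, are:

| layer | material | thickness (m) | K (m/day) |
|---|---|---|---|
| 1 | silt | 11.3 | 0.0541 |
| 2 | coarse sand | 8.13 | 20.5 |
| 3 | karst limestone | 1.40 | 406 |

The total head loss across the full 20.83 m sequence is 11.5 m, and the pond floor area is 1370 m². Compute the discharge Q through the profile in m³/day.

Flow is perpendicular to layering, so the layers act in series and the equivalent K is the thickness-weighted harmonic mean.
Total thickness L = 11.3 + 8.13 + 1.40 = 20.83 m.
Σ(b_i/K_i) = 11.3/0.0541 + 8.13/20.5 + 1.40/406 = 209.3 d.
K_eq = L / Σ(b_i/K_i) = 20.83 / 209.3 = 0.09954 m/day.
Q = K_eq · A · (Δh/L) = 0.09954 × 1370 × (11.5/20.83) = 75.28 m³/day.

75.3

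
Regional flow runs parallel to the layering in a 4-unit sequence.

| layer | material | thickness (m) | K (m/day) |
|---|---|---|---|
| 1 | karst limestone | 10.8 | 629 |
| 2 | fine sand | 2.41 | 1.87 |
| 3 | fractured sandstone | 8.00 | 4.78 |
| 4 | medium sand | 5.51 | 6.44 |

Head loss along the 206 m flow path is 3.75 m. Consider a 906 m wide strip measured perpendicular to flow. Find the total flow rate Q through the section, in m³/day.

113000

Flow is parallel to layering, so each bed carries its own Darcy discharge and the transmissivities add.
Σ(K_i·b_i) = 629×10.8 + 1.87×2.41 + 4.78×8.00 + 6.44×5.51 = 6871 m²/day.
Hydraulic gradient i = Δh / L = 3.75 / 206 = 0.01820.
Q = Σ(K_i·b_i) · W · i = 6871 × 906 × 0.01820 = 1.133e+05 m³/day.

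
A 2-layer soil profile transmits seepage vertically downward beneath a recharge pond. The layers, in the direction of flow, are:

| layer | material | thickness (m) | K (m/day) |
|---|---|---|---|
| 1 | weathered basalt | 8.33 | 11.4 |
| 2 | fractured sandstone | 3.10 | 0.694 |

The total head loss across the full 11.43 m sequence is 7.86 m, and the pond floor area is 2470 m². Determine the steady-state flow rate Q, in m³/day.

3740

Flow is perpendicular to layering, so the layers act in series and the equivalent K is the thickness-weighted harmonic mean.
Total thickness L = 8.33 + 3.10 = 11.43 m.
Σ(b_i/K_i) = 8.33/11.4 + 3.10/0.694 = 5.198 d.
K_eq = L / Σ(b_i/K_i) = 11.43 / 5.198 = 2.199 m/day.
Q = K_eq · A · (Δh/L) = 2.199 × 2470 × (7.86/11.43) = 3735 m³/day.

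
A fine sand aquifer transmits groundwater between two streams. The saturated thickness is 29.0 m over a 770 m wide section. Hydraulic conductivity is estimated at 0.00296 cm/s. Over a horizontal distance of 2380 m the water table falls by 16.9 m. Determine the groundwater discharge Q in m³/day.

406

Convert K: 0.00296 cm/s × 864 = 2.557 m/day.
Cross-sectional area A = 770 × 29.0 = 22330 m².
Hydraulic gradient i = Δh / L = 16.9 / 2380 = 0.007101.
Darcy's law: Q = K · A · i = 2.557 × 22330 × 0.007101 = 405.5 m³/day.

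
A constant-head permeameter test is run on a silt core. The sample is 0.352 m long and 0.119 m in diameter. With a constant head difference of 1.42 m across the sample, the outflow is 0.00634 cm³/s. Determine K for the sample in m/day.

Cross-sectional area A = π·(d/2)² = π × (0.119/2)² = 0.01112 m².
Convert discharge: 0.00634 cm³/s = 6.340e-09 m³/s.
Darcy's law rearranged: K = Q·L / (A·Δh) = 6.340e-09 × 0.352 / (0.01112 × 1.42) = 1.413e-07 m/s = 0.01221 m/day.

0.0122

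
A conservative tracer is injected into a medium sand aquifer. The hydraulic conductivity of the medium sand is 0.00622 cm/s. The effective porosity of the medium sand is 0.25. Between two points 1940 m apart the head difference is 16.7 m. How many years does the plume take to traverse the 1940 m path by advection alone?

Convert K: 0.00622 cm/s × 864 = 5.374 m/day.
Hydraulic gradient i = Δh / L = 16.7 / 1940 = 0.008608.
Darcy flux q = K · i = 5.374 × 0.008608 = 0.04626 m/day.
Seepage velocity v = q / n_e = 0.04626 / 0.25 = 0.1850 m/day.
Travel time t = L / v = 1940 / 0.1850 = 10484 days = 28.70 years.

28.7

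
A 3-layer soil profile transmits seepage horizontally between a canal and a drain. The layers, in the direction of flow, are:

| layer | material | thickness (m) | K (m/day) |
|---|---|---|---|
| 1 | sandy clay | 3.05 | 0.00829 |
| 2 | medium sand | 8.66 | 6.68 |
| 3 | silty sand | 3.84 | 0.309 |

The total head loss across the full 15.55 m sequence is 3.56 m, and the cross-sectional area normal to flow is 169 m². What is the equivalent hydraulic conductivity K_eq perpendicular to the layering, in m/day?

0.0407

Flow is perpendicular to layering, so the layers act in series and the equivalent K is the thickness-weighted harmonic mean.
Total thickness L = 3.05 + 8.66 + 3.84 = 15.55 m.
Σ(b_i/K_i) = 3.05/0.00829 + 8.66/6.68 + 3.84/0.309 = 381.6 d.
K_eq = L / Σ(b_i/K_i) = 15.55 / 381.6 = 0.04075 m/day.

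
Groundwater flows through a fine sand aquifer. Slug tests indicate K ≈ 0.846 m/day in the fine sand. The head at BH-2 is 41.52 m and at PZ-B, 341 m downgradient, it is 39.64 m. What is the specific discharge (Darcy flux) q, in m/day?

0.00466

Hydraulic gradient i = (41.52 − 39.64) / 341 = 1.88 / 341 = 0.005513.
Specific discharge q = K · i = 0.8460 × 0.005513 = 0.004664 m/day.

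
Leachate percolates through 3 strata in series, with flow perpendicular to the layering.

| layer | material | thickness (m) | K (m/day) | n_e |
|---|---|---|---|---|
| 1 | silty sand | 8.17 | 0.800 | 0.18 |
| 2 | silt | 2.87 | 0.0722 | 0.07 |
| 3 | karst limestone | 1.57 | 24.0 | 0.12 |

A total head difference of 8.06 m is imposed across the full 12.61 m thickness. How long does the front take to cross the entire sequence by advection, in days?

With flow normal to the layers, continuity requires the same specific discharge q through every layer.
Σ(b_i/K_i) = 8.17/0.800 + 2.87/0.0722 + 1.57/24.0 = 50.03 d.
q = Δh / Σ(b_i/K_i) = 8.06 / 50.03 = 0.1611 m/day.
In each layer the seepage velocity is v_i = q/n_i, so the layer transit time is t_i = b_i·n_i / q:
  layer 1 (silty sand): t_1 = 8.17 × 0.18 / 0.1611 = 9.128 d
  layer 2 (silt): t_2 = 2.87 × 0.07 / 0.1611 = 1.247 d
  layer 3 (karst limestone): t_3 = 1.57 × 0.12 / 0.1611 = 1.169 d
Total t = Σ t_i = 11.54 days.

11.5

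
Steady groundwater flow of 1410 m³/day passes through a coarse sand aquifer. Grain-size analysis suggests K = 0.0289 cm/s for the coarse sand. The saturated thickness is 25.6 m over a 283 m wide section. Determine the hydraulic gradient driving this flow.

0.00779

Convert K: 0.0289 cm/s × 864 = 24.97 m/day.
Cross-sectional area A = 283 × 25.6 = 7245 m².
From Q = K·A·i, i = Q / (K·A) = 1410 / (24.97 × 7245) = 0.007794.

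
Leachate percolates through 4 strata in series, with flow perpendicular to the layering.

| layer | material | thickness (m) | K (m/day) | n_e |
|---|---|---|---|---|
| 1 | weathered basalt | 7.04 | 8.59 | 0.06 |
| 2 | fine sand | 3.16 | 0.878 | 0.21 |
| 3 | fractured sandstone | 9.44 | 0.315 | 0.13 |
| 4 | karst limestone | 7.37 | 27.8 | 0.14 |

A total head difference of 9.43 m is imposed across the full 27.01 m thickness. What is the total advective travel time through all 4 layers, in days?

12.3

With flow normal to the layers, continuity requires the same specific discharge q through every layer.
Σ(b_i/K_i) = 7.04/8.59 + 3.16/0.878 + 9.44/0.315 + 7.37/27.8 = 34.65 d.
q = Δh / Σ(b_i/K_i) = 9.43 / 34.65 = 0.2721 m/day.
In each layer the seepage velocity is v_i = q/n_i, so the layer transit time is t_i = b_i·n_i / q:
  layer 1 (weathered basalt): t_1 = 7.04 × 0.06 / 0.2721 = 1.552 d
  layer 2 (fine sand): t_2 = 3.16 × 0.21 / 0.2721 = 2.439 d
  layer 3 (fractured sandstone): t_3 = 9.44 × 0.13 / 0.2721 = 4.510 d
  layer 4 (karst limestone): t_4 = 7.37 × 0.14 / 0.2721 = 3.792 d
Total t = Σ t_i = 12.29 days.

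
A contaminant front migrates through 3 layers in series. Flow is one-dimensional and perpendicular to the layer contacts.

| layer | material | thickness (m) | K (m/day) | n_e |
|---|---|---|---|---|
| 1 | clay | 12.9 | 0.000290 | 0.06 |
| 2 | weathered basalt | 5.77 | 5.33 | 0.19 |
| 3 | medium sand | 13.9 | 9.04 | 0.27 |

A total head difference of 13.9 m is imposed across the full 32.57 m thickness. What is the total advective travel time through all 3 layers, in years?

49.3

With flow normal to the layers, continuity requires the same specific discharge q through every layer.
Σ(b_i/K_i) = 12.9/0.000290 + 5.77/5.33 + 13.9/9.04 = 44485 d.
q = Δh / Σ(b_i/K_i) = 13.9 / 44485 = 0.0003125 m/day.
In each layer the seepage velocity is v_i = q/n_i, so the layer transit time is t_i = b_i·n_i / q:
  layer 1 (clay): t_1 = 12.9 × 0.06 / 0.0003125 = 2477 d
  layer 2 (weathered basalt): t_2 = 5.77 × 0.19 / 0.0003125 = 3509 d
  layer 3 (medium sand): t_3 = 13.9 × 0.27 / 0.0003125 = 12011 d
Total t = Σ t_i = 17997 days = 49.27 years.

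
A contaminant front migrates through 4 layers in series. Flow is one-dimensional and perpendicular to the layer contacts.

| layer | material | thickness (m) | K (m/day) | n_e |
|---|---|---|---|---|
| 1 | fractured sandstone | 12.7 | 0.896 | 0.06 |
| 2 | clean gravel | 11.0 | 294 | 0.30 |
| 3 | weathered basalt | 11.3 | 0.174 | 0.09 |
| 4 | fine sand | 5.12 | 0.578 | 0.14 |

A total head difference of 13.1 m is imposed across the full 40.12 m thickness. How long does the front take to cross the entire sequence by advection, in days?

38.9

With flow normal to the layers, continuity requires the same specific discharge q through every layer.
Σ(b_i/K_i) = 12.7/0.896 + 11.0/294 + 11.3/0.174 + 5.12/0.578 = 88.01 d.
q = Δh / Σ(b_i/K_i) = 13.1 / 88.01 = 0.1488 m/day.
In each layer the seepage velocity is v_i = q/n_i, so the layer transit time is t_i = b_i·n_i / q:
  layer 1 (fractured sandstone): t_1 = 12.7 × 0.06 / 0.1488 = 5.119 d
  layer 2 (clean gravel): t_2 = 11.0 × 0.30 / 0.1488 = 22.17 d
  layer 3 (weathered basalt): t_3 = 11.3 × 0.09 / 0.1488 = 6.833 d
  layer 4 (fine sand): t_4 = 5.12 × 0.14 / 0.1488 = 4.816 d
Total t = Σ t_i = 38.94 days.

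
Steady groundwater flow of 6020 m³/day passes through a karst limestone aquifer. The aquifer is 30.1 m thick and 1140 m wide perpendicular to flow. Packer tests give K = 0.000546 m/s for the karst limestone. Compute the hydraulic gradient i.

0.00372

Convert K: 0.000546 m/s × 86400 = 47.17 m/day.
Cross-sectional area A = 1140 × 30.1 = 34314 m².
From Q = K·A·i, i = Q / (K·A) = 6020 / (47.17 × 34314) = 0.003719.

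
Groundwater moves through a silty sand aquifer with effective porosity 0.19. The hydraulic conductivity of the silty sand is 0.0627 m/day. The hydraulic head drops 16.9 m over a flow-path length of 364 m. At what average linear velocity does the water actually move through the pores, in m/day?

0.0153

Hydraulic gradient i = Δh / L = 16.9 / 364 = 0.04643.
Darcy flux q = K · i = 0.06270 × 0.04643 = 0.002911 m/day.
Seepage velocity v = q / n_e = 0.002911 / 0.19 = 0.01532 m/day.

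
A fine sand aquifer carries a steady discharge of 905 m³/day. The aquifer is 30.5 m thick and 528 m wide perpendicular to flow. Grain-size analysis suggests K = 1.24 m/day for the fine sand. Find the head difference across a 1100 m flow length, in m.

Cross-sectional area A = 528 × 30.5 = 16104 m².
From Q = K·A·i, i = Q / (K·A) = 905 / (1.240 × 16104) = 0.04532.
Head loss Δh = i · L = 0.04532 × 1100 = 49.85 m.

49.9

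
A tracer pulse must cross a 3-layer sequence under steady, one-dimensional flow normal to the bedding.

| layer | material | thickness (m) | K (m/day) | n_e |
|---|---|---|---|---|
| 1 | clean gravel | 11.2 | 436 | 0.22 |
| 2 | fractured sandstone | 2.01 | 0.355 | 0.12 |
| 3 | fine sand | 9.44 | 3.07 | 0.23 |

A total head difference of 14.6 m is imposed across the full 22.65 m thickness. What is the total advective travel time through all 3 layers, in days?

With flow normal to the layers, continuity requires the same specific discharge q through every layer.
Σ(b_i/K_i) = 11.2/436 + 2.01/0.355 + 9.44/3.07 = 8.763 d.
q = Δh / Σ(b_i/K_i) = 14.6 / 8.763 = 1.666 m/day.
In each layer the seepage velocity is v_i = q/n_i, so the layer transit time is t_i = b_i·n_i / q:
  layer 1 (clean gravel): t_1 = 11.2 × 0.22 / 1.666 = 1.479 d
  layer 2 (fractured sandstone): t_2 = 2.01 × 0.12 / 1.666 = 0.1448 d
  layer 3 (fine sand): t_3 = 9.44 × 0.23 / 1.666 = 1.303 d
Total t = Σ t_i = 2.927 days.

2.93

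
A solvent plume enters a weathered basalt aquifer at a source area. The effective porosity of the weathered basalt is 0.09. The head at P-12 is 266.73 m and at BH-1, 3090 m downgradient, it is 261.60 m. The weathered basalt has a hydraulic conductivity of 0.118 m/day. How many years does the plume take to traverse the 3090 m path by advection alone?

Hydraulic gradient i = (266.73 − 261.60) / 3090 = 5.13 / 3090 = 0.001660.
Darcy flux q = K · i = 0.1180 × 0.001660 = 0.0001959 m/day.
Seepage velocity v = q / n_e = 0.0001959 / 0.09 = 0.002177 m/day.
Travel time t = L / v = 3090 / 0.002177 = 1.420e+06 days = 3887 years.

3890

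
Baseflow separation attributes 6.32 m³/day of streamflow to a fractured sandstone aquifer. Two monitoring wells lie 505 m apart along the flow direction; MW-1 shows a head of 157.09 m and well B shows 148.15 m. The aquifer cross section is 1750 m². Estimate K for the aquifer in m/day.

Hydraulic gradient i = (157.09 − 148.15) / 505 = 8.94 / 505 = 0.01770.
From Q = K·A·i, K = Q / (A·i) = 6.32 / (1750 × 0.01770) = 0.2040 m/day.

0.204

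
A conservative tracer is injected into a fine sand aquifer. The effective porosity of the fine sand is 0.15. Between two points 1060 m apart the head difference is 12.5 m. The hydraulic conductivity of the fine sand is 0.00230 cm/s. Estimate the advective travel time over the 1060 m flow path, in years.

18.6

Convert K: 0.00230 cm/s × 864 = 1.987 m/day.
Hydraulic gradient i = Δh / L = 12.5 / 1060 = 0.01179.
Darcy flux q = K · i = 1.987 × 0.01179 = 0.02343 m/day.
Seepage velocity v = q / n_e = 0.02343 / 0.15 = 0.1562 m/day.
Travel time t = L / v = 1060 / 0.1562 = 6785 days = 18.58 years.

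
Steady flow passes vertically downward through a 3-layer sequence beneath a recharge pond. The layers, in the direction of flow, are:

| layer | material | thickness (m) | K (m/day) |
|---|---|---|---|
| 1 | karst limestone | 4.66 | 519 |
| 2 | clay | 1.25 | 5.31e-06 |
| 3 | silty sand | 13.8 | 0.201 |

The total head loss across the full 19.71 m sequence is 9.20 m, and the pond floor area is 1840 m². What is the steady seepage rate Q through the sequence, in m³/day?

0.0719

Flow is perpendicular to layering, so the layers act in series and the equivalent K is the thickness-weighted harmonic mean.
Total thickness L = 4.66 + 1.25 + 13.8 = 19.71 m.
Σ(b_i/K_i) = 4.66/519 + 1.25/5.31e-06 + 13.8/0.201 = 2.355e+05 d.
K_eq = L / Σ(b_i/K_i) = 19.71 / 2.355e+05 = 8.370e-05 m/day.
Q = K_eq · A · (Δh/L) = 8.370e-05 × 1840 × (9.20/19.71) = 0.07189 m³/day.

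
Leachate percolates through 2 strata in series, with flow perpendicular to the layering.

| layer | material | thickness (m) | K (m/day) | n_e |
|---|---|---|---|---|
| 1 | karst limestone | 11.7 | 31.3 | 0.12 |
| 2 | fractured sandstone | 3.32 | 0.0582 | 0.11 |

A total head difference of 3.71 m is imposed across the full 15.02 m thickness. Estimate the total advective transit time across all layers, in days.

With flow normal to the layers, continuity requires the same specific discharge q through every layer.
Σ(b_i/K_i) = 11.7/31.3 + 3.32/0.0582 = 57.42 d.
q = Δh / Σ(b_i/K_i) = 3.71 / 57.42 = 0.06461 m/day.
In each layer the seepage velocity is v_i = q/n_i, so the layer transit time is t_i = b_i·n_i / q:
  layer 1 (karst limestone): t_1 = 11.7 × 0.12 / 0.06461 = 21.73 d
  layer 2 (fractured sandstone): t_2 = 3.32 × 0.11 / 0.06461 = 5.652 d
Total t = Σ t_i = 27.38 days.

27.4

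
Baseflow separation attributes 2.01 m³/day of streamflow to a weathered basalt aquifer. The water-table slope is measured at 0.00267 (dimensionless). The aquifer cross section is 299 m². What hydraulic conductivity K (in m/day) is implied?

Hydraulic gradient i = 0.00267.
From Q = K·A·i, K = Q / (A·i) = 2.01 / (299.0 × 0.002670) = 2.518 m/day.

2.52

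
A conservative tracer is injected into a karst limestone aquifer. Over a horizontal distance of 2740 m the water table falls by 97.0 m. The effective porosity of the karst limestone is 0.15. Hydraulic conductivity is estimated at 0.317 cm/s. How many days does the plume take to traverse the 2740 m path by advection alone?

42.4

Convert K: 0.317 cm/s × 864 = 273.9 m/day.
Hydraulic gradient i = Δh / L = 97.0 / 2740 = 0.03540.
Darcy flux q = K · i = 273.9 × 0.03540 = 9.696 m/day.
Seepage velocity v = q / n_e = 9.696 / 0.15 = 64.64 m/day.
Travel time t = L / v = 2740 / 64.64 = 42.39 days.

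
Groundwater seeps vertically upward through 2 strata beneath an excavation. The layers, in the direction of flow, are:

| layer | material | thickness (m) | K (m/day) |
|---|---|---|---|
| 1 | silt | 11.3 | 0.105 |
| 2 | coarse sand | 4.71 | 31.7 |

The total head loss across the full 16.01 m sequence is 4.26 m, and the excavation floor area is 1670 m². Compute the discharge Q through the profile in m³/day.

66.0

Flow is perpendicular to layering, so the layers act in series and the equivalent K is the thickness-weighted harmonic mean.
Total thickness L = 11.3 + 4.71 = 16.01 m.
Σ(b_i/K_i) = 11.3/0.105 + 4.71/31.7 = 107.8 d.
K_eq = L / Σ(b_i/K_i) = 16.01 / 107.8 = 0.1486 m/day.
Q = K_eq · A · (Δh/L) = 0.1486 × 1670 × (4.26/16.01) = 66.01 m³/day.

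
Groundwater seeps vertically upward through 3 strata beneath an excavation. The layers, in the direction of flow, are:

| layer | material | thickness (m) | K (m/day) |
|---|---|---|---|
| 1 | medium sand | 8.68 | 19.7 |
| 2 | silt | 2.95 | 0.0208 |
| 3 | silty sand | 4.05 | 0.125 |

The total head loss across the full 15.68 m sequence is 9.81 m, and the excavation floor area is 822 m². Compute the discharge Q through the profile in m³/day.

46.2

Flow is perpendicular to layering, so the layers act in series and the equivalent K is the thickness-weighted harmonic mean.
Total thickness L = 8.68 + 2.95 + 4.05 = 15.68 m.
Σ(b_i/K_i) = 8.68/19.7 + 2.95/0.0208 + 4.05/0.125 = 174.7 d.
K_eq = L / Σ(b_i/K_i) = 15.68 / 174.7 = 0.08977 m/day.
Q = K_eq · A · (Δh/L) = 0.08977 × 822 × (9.81/15.68) = 46.17 m³/day.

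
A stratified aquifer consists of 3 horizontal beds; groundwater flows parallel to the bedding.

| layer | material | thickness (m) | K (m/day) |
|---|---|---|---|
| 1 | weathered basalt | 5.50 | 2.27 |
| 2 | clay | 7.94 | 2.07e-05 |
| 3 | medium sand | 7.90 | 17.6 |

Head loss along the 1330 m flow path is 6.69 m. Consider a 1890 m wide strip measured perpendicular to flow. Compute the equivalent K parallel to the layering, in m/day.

Flow is parallel to layering, so each bed carries its own Darcy discharge and the transmissivities add.
Σ(K_i·b_i) = 2.27×5.50 + 2.07e-05×7.94 + 17.6×7.90 = 151.5 m²/day.
Total thickness b = 21.34 m, so K_eq = Σ(K_i·b_i)/b = 7.101 m/day.

7.10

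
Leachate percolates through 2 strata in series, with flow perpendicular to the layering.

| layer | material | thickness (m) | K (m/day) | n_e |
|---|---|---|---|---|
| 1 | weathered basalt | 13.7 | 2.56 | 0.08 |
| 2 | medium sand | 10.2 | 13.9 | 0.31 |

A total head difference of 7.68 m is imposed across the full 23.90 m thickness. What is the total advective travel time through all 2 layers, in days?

With flow normal to the layers, continuity requires the same specific discharge q through every layer.
Σ(b_i/K_i) = 13.7/2.56 + 10.2/13.9 = 6.085 d.
q = Δh / Σ(b_i/K_i) = 7.68 / 6.085 = 1.262 m/day.
In each layer the seepage velocity is v_i = q/n_i, so the layer transit time is t_i = b_i·n_i / q:
  layer 1 (weathered basalt): t_1 = 13.7 × 0.08 / 1.262 = 0.8684 d
  layer 2 (medium sand): t_2 = 10.2 × 0.31 / 1.262 = 2.505 d
Total t = Σ t_i = 3.374 days.

3.37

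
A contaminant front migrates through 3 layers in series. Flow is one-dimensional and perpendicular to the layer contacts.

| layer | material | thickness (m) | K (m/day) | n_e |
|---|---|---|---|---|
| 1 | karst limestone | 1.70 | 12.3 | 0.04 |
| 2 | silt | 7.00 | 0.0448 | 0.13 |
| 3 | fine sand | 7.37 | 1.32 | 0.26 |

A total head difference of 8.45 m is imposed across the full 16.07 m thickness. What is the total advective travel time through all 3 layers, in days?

55.5

With flow normal to the layers, continuity requires the same specific discharge q through every layer.
Σ(b_i/K_i) = 1.70/12.3 + 7.00/0.0448 + 7.37/1.32 = 162.0 d.
q = Δh / Σ(b_i/K_i) = 8.45 / 162.0 = 0.05217 m/day.
In each layer the seepage velocity is v_i = q/n_i, so the layer transit time is t_i = b_i·n_i / q:
  layer 1 (karst limestone): t_1 = 1.70 × 0.04 / 0.05217 = 1.303 d
  layer 2 (silt): t_2 = 7.00 × 0.13 / 0.05217 = 17.44 d
  layer 3 (fine sand): t_3 = 7.37 × 0.26 / 0.05217 = 36.73 d
Total t = Σ t_i = 55.48 days.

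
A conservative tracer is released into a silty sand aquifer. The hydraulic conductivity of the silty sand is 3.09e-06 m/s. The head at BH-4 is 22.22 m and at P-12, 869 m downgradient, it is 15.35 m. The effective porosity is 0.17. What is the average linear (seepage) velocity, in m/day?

Convert K: 3.09e-06 m/s × 86400 = 0.2670 m/day.
Hydraulic gradient i = (22.22 − 15.35) / 869 = 6.87 / 869 = 0.007906.
Darcy flux q = K · i = 0.2670 × 0.007906 = 0.002111 m/day.
Seepage velocity v = q / n_e = 0.002111 / 0.17 = 0.01242 m/day.

0.0124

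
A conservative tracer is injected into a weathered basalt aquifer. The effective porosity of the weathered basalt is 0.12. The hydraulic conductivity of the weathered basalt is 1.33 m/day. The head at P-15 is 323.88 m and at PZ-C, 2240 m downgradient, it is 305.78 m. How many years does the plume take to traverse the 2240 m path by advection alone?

Hydraulic gradient i = (323.88 − 305.78) / 2240 = 18.1 / 2240 = 0.008080.
Darcy flux q = K · i = 1.330 × 0.008080 = 0.01075 m/day.
Seepage velocity v = q / n_e = 0.01075 / 0.12 = 0.08956 m/day.
Travel time t = L / v = 2240 / 0.08956 = 25012 days = 68.48 years.

68.5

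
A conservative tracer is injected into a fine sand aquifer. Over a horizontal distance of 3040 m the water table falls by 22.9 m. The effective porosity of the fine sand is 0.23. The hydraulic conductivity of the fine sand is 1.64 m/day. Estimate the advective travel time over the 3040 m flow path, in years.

155

Hydraulic gradient i = Δh / L = 22.9 / 3040 = 0.007533.
Darcy flux q = K · i = 1.640 × 0.007533 = 0.01235 m/day.
Seepage velocity v = q / n_e = 0.01235 / 0.23 = 0.05371 m/day.
Travel time t = L / v = 3040 / 0.05371 = 56597 days = 155.0 years.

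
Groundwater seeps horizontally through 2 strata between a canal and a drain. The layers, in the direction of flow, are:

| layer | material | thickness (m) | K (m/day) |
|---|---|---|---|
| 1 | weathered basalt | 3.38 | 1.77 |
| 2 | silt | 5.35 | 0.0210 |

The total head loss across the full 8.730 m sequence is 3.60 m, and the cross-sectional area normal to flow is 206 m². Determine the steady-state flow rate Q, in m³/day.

Flow is perpendicular to layering, so the layers act in series and the equivalent K is the thickness-weighted harmonic mean.
Total thickness L = 3.38 + 5.35 = 8.730 m.
Σ(b_i/K_i) = 3.38/1.77 + 5.35/0.0210 = 256.7 d.
K_eq = L / Σ(b_i/K_i) = 8.730 / 256.7 = 0.03401 m/day.
Q = K_eq · A · (Δh/L) = 0.03401 × 206 × (3.60/8.730) = 2.889 m³/day.

2.89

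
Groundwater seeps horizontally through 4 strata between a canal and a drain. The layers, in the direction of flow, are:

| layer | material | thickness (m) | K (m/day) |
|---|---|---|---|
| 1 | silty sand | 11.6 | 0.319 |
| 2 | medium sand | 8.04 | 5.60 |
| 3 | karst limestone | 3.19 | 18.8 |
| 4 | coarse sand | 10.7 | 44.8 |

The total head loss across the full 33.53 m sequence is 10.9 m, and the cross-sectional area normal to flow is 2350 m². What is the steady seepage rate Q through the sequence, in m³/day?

Flow is perpendicular to layering, so the layers act in series and the equivalent K is the thickness-weighted harmonic mean.
Total thickness L = 11.6 + 8.04 + 3.19 + 10.7 = 33.53 m.
Σ(b_i/K_i) = 11.6/0.319 + 8.04/5.60 + 3.19/18.8 + 10.7/44.8 = 38.21 d.
K_eq = L / Σ(b_i/K_i) = 33.53 / 38.21 = 0.8776 m/day.
Q = K_eq · A · (Δh/L) = 0.8776 × 2350 × (10.9/33.53) = 670.4 m³/day.

670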